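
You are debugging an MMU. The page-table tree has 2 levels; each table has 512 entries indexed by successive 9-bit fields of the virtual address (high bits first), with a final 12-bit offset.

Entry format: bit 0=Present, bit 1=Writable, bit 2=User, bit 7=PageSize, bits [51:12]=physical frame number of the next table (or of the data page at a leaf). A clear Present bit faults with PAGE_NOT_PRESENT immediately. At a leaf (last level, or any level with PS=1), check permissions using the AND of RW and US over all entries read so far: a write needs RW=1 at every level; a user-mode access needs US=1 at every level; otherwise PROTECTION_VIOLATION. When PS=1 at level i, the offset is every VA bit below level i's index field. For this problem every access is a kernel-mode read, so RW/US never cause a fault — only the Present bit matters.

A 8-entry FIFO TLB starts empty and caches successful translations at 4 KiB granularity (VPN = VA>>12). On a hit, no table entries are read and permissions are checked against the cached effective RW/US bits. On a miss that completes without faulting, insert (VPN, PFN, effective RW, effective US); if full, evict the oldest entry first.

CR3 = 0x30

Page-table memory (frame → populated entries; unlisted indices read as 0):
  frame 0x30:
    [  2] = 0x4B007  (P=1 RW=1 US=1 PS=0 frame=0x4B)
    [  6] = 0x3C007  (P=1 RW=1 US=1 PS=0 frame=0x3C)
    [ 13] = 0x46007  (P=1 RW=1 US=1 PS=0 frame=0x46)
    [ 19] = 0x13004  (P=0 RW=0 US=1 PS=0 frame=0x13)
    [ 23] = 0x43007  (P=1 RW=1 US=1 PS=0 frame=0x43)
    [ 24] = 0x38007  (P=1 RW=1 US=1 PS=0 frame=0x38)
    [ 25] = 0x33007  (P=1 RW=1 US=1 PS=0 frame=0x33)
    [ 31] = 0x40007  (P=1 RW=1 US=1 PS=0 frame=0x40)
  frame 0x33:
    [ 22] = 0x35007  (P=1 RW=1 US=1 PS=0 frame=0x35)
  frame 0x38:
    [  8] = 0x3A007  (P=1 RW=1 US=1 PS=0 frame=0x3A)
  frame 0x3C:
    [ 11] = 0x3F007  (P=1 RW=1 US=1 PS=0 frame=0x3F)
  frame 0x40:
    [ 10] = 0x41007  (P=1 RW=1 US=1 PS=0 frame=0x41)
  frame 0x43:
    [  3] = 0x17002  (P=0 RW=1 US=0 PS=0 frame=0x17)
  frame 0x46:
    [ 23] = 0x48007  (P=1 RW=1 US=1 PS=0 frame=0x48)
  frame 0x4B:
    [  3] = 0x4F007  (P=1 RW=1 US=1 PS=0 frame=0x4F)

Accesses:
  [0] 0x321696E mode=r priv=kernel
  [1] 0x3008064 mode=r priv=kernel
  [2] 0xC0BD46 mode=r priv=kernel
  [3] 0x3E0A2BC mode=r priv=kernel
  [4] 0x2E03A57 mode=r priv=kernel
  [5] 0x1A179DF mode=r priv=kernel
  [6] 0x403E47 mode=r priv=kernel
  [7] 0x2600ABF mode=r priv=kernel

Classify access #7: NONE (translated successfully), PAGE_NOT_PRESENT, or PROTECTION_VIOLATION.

Per-access translation:
#0 VA=0x321696E (r,kernel):
  L0 @0x30[25] → 0x33007  P=1,RW=1,US=1,PS=0
  L1 @0x33[22] → 0x35007  P=1,RW=1,US=1,PS=0
  → PA=0x3596E  (2 entries read)
#1 VA=0x3008064 (r,kernel):
  L0 @0x30[24] → 0x38007  P=1,RW=1,US=1,PS=0
  L1 @0x38[8] → 0x3A007  P=1,RW=1,US=1,PS=0
  → PA=0x3A064  (2 entries read)
#2 VA=0xC0BD46 (r,kernel):
  L0 @0x30[6] → 0x3C007  P=1,RW=1,US=1,PS=0
  L1 @0x3C[11] → 0x3F007  P=1,RW=1,US=1,PS=0
  → PA=0x3FD46  (2 entries read)
#3 VA=0x3E0A2BC (r,kernel):
  L0 @0x30[31] → 0x40007  P=1,RW=1,US=1,PS=0
  L1 @0x40[10] → 0x41007  P=1,RW=1,US=1,PS=0
  → PA=0x412BC  (2 entries read)
#4 VA=0x2E03A57 (r,kernel):
  L0 @0x30[23] → 0x43007  P=1,RW=1,US=1,PS=0
  L1 @0x43[3] → 0x17002  P=0,RW=1,US=0,PS=0
  ✗ PAGE_NOT_PRESENT  [2 reads]
#5 VA=0x1A179DF (r,kernel):
  L0 @0x30[13] → 0x46007  P=1,RW=1,US=1,PS=0
  L1 @0x46[23] → 0x48007  P=1,RW=1,US=1,PS=0
  → PA=0x489DF  (2 entries read)
#6 VA=0x403E47 (r,kernel):
  L0 @0x30[2] → 0x4B007  P=1,RW=1,US=1,PS=0
  L1 @0x4B[3] → 0x4F007  P=1,RW=1,US=1,PS=0
  → PA=0x4FE47  (2 entries read)
#7 VA=0x2600ABF (r,kernel):
  L0 @0x30[19] → 0x13004  P=0,RW=0,US=1,PS=0
  ✗ PAGE_NOT_PRESENT  [1 reads]

Access #7 fault: PAGE_NOT_PRESENT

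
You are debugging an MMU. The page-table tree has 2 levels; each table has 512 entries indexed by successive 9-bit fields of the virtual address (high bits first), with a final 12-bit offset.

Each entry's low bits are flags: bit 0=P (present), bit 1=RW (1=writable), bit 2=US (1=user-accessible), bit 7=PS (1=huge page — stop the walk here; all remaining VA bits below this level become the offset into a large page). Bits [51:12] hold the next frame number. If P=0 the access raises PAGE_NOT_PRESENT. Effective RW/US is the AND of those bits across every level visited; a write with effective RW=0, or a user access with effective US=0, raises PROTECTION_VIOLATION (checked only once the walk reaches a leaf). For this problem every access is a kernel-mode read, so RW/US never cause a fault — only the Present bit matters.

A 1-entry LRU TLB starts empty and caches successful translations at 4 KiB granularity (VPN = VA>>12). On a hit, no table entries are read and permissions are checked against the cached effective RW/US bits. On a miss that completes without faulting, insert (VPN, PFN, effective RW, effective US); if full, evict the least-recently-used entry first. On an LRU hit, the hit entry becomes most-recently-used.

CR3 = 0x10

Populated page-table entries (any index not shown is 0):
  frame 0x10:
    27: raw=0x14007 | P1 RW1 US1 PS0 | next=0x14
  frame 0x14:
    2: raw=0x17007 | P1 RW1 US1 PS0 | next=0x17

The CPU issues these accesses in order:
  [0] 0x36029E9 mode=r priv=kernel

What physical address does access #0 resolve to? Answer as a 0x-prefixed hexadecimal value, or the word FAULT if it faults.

Walk each access:
#0 VA=0x36029E9 (r,kernel):
  L0: frame=0x10 idx=27 entry=0x14007 [P=1 RW=1 US=1 PS=0]
  L1: frame=0x14 idx=2 entry=0x17007 [P=1 RW=1 US=1 PS=0]
  ⇒ phys 0x179E9  [2 reads]

Access #0 PA: 0x179E9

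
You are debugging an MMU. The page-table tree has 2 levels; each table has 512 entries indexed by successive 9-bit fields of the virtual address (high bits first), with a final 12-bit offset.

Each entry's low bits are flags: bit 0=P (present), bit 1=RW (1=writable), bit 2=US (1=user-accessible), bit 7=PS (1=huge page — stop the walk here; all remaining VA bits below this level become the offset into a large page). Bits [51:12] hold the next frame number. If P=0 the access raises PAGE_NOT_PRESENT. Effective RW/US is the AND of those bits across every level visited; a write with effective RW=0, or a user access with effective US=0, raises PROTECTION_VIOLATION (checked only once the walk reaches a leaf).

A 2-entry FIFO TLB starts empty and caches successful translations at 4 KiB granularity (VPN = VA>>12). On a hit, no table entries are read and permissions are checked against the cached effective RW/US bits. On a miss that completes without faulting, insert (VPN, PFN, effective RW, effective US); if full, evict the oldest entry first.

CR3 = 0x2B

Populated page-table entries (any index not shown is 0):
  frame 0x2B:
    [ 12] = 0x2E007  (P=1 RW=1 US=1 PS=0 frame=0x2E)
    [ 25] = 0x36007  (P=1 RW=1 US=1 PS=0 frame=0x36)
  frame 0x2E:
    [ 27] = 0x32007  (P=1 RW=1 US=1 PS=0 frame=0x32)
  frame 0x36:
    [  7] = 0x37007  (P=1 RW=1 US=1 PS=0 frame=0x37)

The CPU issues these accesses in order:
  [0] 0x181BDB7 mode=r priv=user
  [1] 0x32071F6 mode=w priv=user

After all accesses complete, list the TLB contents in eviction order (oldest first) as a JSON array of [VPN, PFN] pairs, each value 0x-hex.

Per-access translation:
#0 VA=0x181BDB7 (r,user):
  [0] read 0x2B idx=12: raw=0x2E007 flags P=1 W=1 U=1 S=0
  [1] read 0x2E idx=27: raw=0x32007 flags P=1 W=1 U=1 S=0
  ✓ 0x32DB7  — 2 lookups
#1 VA=0x32071F6 (w,user):
  [0] read 0x2B idx=25: raw=0x36007 flags P=1 W=1 U=1 S=0
  [1] read 0x36 idx=7: raw=0x37007 flags P=1 W=1 U=1 S=0
  ✓ 0x371F6  — 2 lookups

TLB: [["0x181B", "0x32"], ["0x3207", "0x37"]]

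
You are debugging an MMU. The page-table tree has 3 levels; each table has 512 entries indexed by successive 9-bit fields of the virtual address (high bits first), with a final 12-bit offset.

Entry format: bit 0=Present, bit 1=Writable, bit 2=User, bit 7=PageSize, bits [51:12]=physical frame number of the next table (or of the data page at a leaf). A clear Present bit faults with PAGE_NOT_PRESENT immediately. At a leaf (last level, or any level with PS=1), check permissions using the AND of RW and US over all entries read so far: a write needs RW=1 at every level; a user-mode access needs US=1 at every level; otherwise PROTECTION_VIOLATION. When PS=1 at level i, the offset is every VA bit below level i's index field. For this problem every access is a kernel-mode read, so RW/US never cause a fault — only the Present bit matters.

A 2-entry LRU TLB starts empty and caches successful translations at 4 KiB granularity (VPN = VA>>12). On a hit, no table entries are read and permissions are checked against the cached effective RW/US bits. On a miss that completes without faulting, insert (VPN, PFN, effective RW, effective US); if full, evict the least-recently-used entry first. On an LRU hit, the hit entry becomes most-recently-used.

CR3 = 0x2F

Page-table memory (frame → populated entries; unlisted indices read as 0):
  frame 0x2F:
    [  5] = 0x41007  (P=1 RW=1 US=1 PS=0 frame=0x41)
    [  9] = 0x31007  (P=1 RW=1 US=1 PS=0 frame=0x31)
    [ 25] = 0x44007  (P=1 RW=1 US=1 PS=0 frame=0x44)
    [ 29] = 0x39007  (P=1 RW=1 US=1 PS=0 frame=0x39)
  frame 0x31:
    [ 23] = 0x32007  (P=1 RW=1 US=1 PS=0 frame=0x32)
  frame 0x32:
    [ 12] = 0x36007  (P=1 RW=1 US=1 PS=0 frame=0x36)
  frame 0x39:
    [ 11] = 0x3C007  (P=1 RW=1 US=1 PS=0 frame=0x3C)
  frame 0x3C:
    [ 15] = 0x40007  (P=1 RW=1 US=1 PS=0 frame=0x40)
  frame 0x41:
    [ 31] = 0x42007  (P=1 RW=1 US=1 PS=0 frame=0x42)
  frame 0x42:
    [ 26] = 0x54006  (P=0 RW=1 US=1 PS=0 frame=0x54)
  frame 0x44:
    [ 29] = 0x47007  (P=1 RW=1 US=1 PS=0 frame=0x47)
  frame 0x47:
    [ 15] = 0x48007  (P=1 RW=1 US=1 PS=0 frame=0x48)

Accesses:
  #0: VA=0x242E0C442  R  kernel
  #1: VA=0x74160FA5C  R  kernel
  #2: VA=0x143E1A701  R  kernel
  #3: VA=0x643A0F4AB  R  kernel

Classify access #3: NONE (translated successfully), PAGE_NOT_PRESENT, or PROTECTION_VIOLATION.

Per-access translation:
#0 VA=0x242E0C442 (r,kernel):
  L0 @0x2F[9] → 0x31007  P=1,RW=1,US=1,PS=0
  L1 @0x31[23] → 0x32007  P=1,RW=1,US=1,PS=0
  L2 @0x32[12] → 0x36007  P=1,RW=1,US=1,PS=0
  ⇒ phys 0x36442  [3 reads]
#1 VA=0x74160FA5C (r,kernel):
  L0 @0x2F[29] → 0x39007  P=1,RW=1,US=1,PS=0
  L1 @0x39[11] → 0x3C007  P=1,RW=1,US=1,PS=0
  L2 @0x3C[15] → 0x40007  P=1,RW=1,US=1,PS=0
  ⇒ phys 0x40A5C  [3 reads]
#2 VA=0x143E1A701 (r,kernel):
  L0 @0x2F[5] → 0x41007  P=1,RW=1,US=1,PS=0
  L1 @0x41[31] → 0x42007  P=1,RW=1,US=1,PS=0
  L2 @0x42[26] → 0x54006  P=0,RW=1,US=1,PS=0
  ✗ PAGE_NOT_PRESENT  [3 reads]
#3 VA=0x643A0F4AB (r,kernel):
  L0 @0x2F[25] → 0x44007  P=1,RW=1,US=1,PS=0
  L1 @0x44[29] → 0x47007  P=1,RW=1,US=1,PS=0
  L2 @0x47[15] → 0x48007  P=1,RW=1,US=1,PS=0
  ⇒ phys 0x484AB  [3 reads]

Access #3 fault: NONE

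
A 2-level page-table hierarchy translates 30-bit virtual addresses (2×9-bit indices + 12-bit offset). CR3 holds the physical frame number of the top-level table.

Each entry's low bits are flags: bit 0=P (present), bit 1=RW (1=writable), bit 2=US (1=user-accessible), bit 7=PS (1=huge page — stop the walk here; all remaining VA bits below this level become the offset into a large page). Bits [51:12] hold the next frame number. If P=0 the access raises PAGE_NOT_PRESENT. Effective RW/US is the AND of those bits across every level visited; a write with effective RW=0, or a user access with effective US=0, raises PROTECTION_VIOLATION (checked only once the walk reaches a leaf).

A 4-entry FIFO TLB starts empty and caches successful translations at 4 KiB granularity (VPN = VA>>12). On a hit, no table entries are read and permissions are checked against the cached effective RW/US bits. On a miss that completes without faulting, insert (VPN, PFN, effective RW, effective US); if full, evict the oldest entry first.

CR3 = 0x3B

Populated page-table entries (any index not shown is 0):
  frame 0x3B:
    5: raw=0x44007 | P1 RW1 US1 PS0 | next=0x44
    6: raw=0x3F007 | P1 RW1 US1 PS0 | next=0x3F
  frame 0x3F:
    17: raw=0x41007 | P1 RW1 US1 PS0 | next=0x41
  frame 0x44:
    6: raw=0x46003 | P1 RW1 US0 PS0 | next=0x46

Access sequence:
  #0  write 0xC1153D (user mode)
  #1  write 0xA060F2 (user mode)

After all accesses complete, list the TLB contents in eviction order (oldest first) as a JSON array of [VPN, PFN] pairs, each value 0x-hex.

Per-access translation:
#0 VA=0xC1153D (w,user):
  L0 @0x3B[6] → 0x3F007  P=1,RW=1,US=1,PS=0
  L1 @0x3F[17] → 0x41007  P=1,RW=1,US=1,PS=0
  ⇒ phys 0x4153D  [2 reads]
#1 VA=0xA060F2 (w,user):
  L0 @0x3B[5] → 0x44007  P=1,RW=1,US=1,PS=0
  L1 @0x44[6] → 0x46003  P=1,RW=1,US=0,PS=0
  ✗ PROTECTION_VIOLATION  [2 reads]

TLB: [["0xC11", "0x41"]]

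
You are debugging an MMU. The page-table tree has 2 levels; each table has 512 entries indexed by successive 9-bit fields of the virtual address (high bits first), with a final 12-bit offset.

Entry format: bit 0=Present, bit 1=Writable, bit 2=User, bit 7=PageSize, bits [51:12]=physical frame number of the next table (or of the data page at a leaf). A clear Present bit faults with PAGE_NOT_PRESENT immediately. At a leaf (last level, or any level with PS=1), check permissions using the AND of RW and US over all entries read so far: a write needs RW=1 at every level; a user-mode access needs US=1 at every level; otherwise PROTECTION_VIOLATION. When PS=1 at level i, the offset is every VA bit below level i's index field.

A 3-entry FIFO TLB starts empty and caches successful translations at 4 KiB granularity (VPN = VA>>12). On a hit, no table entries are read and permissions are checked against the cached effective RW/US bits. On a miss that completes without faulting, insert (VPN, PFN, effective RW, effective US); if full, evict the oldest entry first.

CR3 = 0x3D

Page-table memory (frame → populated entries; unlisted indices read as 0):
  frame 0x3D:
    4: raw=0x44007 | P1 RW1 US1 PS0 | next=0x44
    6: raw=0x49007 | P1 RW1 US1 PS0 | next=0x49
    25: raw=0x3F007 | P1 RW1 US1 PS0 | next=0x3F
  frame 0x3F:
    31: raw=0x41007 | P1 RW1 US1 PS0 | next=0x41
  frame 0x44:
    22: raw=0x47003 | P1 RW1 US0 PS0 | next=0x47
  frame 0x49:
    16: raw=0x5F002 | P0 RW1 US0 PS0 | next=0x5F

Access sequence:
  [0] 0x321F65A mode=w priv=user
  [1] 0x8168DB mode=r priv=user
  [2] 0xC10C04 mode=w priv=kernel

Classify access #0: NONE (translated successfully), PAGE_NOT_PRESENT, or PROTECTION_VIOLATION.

Trace:
#0 VA=0x321F65A (w,user):
  L0 @0x3D[25] → 0x3F007  P=1,RW=1,US=1,PS=0
  L1 @0x3F[31] → 0x41007  P=1,RW=1,US=1,PS=0
  → PA=0x4165A  (2 entries read)
#1 VA=0x8168DB (r,user):
  L0 @0x3D[4] → 0x44007  P=1,RW=1,US=1,PS=0
  L1 @0x44[22] → 0x47003  P=1,RW=1,US=0,PS=0
  → PROTECTION_VIOLATION  (2 entries read)
#2 VA=0xC10C04 (w,kernel):
  L0 @0x3D[6] → 0x49007  P=1,RW=1,US=1,PS=0
  L1 @0x49[16] → 0x5F002  P=0,RW=1,US=0,PS=0
  → PAGE_NOT_PRESENT  (2 entries read)

Access #0 fault: NONE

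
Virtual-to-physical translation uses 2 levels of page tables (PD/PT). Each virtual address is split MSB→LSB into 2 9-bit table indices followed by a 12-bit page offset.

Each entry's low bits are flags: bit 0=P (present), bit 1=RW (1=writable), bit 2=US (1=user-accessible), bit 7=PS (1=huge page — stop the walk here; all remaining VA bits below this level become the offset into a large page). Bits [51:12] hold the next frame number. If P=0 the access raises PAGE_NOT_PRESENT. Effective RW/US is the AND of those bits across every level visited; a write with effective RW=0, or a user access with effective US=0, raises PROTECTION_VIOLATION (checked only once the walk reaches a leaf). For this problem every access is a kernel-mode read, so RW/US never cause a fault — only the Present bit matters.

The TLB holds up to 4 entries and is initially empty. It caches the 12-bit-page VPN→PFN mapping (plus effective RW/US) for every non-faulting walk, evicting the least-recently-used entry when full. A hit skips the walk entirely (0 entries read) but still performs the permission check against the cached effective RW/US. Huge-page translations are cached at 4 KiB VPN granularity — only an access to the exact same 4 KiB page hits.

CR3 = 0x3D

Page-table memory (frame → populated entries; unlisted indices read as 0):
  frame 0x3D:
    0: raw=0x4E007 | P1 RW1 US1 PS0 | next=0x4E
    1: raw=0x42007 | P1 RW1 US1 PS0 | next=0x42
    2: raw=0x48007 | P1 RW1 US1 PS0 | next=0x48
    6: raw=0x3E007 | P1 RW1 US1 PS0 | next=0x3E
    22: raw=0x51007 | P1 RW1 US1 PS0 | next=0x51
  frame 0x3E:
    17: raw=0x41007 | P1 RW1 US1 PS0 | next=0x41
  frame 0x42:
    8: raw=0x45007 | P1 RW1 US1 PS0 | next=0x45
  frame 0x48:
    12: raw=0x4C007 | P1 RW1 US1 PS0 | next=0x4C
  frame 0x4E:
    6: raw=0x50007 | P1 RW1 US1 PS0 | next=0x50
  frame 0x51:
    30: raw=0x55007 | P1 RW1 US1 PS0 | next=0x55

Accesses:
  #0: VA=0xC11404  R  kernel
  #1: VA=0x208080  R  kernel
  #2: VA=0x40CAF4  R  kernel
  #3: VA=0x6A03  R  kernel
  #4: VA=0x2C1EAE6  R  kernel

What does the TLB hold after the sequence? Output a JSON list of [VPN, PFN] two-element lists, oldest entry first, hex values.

Walk each access:
#0 VA=0xC11404 (r,kernel):
  L0: frame=0x3D idx=6 entry=0x3E007 [P=1 RW=1 US=1 PS=0]
  L1: frame=0x3E idx=17 entry=0x41007 [P=1 RW=1 US=1 PS=0]
  → PA=0x41404  (2 entries read)
#1 VA=0x208080 (r,kernel):
  L0: frame=0x3D idx=1 entry=0x42007 [P=1 RW=1 US=1 PS=0]
  L1: frame=0x42 idx=8 entry=0x45007 [P=1 RW=1 US=1 PS=0]
  → PA=0x45080  (2 entries read)
#2 VA=0x40CAF4 (r,kernel):
  L0: frame=0x3D idx=2 entry=0x48007 [P=1 RW=1 US=1 PS=0]
  L1: frame=0x48 idx=12 entry=0x4C007 [P=1 RW=1 US=1 PS=0]
  → PA=0x4CAF4  (2 entries read)
#3 VA=0x6A03 (r,kernel):
  L0: frame=0x3D idx=0 entry=0x4E007 [P=1 RW=1 US=1 PS=0]
  L1: frame=0x4E idx=6 entry=0x50007 [P=1 RW=1 US=1 PS=0]
  → PA=0x50A03  (2 entries read)
#4 VA=0x2C1EAE6 (r,kernel):
  L0: frame=0x3D idx=22 entry=0x51007 [P=1 RW=1 US=1 PS=0]
  L1: frame=0x51 idx=30 entry=0x55007 [P=1 RW=1 US=1 PS=0]
  → PA=0x55AE6  (2 entries read)

TLB: [["0x208", "0x45"], ["0x40C", "0x4C"], ["0x6", "0x50"], ["0x2C1E", "0x55"]]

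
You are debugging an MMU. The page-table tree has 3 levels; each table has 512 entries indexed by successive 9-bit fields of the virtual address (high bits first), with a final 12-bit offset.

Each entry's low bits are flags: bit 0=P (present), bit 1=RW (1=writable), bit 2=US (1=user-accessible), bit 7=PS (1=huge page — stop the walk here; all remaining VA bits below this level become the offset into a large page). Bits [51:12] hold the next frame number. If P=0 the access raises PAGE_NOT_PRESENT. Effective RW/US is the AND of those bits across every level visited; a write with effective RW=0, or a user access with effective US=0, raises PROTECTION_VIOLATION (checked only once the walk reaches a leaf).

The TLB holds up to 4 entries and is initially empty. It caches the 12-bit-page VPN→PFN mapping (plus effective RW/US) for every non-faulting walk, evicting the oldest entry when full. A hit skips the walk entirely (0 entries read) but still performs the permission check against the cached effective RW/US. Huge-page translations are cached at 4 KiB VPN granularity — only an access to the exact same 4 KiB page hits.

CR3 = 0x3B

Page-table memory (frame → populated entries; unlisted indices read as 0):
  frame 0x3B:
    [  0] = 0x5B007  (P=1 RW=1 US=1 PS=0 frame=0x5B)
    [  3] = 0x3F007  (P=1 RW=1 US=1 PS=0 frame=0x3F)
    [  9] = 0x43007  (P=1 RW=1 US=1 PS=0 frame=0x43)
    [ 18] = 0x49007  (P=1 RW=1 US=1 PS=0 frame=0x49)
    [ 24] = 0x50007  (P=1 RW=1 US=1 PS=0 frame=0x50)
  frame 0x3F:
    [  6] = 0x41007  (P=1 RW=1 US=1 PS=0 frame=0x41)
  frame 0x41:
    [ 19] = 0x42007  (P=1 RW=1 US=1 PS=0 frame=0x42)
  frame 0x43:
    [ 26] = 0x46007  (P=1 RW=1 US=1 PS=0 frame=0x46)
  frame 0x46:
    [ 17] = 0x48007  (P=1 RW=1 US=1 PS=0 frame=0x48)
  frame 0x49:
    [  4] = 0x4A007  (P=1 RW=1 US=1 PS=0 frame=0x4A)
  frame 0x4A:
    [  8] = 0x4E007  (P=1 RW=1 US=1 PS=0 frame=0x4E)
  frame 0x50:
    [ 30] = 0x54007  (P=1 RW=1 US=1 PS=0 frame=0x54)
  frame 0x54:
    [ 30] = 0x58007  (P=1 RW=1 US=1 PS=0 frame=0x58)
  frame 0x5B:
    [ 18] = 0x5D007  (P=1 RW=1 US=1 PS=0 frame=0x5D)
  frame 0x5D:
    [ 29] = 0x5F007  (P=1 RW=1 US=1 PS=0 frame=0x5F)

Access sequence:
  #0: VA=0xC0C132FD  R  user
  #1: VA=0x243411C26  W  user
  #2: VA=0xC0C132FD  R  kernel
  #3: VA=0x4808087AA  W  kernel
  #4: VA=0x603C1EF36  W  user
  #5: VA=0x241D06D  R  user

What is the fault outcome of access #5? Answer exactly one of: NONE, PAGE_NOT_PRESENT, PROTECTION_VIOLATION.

Walk each access:
#0 VA=0xC0C132FD (r,user):
  L0: frame=0x3B idx=3 entry=0x3F007 [P=1 RW=1 US=1 PS=0]
  L1: frame=0x3F idx=6 entry=0x41007 [P=1 RW=1 US=1 PS=0]
  L2: frame=0x41 idx=19 entry=0x42007 [P=1 RW=1 US=1 PS=0]
  ⇒ phys 0x422FD  [3 reads]
#1 VA=0x243411C26 (w,user):
  L0: frame=0x3B idx=9 entry=0x43007 [P=1 RW=1 US=1 PS=0]
  L1: frame=0x43 idx=26 entry=0x46007 [P=1 RW=1 US=1 PS=0]
  L2: frame=0x46 idx=17 entry=0x48007 [P=1 RW=1 US=1 PS=0]
  ⇒ phys 0x48C26  [3 reads]
#2 VA=0xC0C132FD (r,kernel):
  TLB hit vpn=0xC0C13 → PA=0x422FD
#3 VA=0x4808087AA (w,kernel):
  L0: frame=0x3B idx=18 entry=0x49007 [P=1 RW=1 US=1 PS=0]
  L1: frame=0x49 idx=4 entry=0x4A007 [P=1 RW=1 US=1 PS=0]
  L2: frame=0x4A idx=8 entry=0x4E007 [P=1 RW=1 US=1 PS=0]
  ⇒ phys 0x4E7AA  [3 reads]
#4 VA=0x603C1EF36 (w,user):
  L0: frame=0x3B idx=24 entry=0x50007 [P=1 RW=1 US=1 PS=0]
  L1: frame=0x50 idx=30 entry=0x54007 [P=1 RW=1 US=1 PS=0]
  L2: frame=0x54 idx=30 entry=0x58007 [P=1 RW=1 US=1 PS=0]
  ⇒ phys 0x58F36  [3 reads]
#5 VA=0x241D06D (r,user):
  L0: frame=0x3B idx=0 entry=0x5B007 [P=1 RW=1 US=1 PS=0]
  L1: frame=0x5B idx=18 entry=0x5D007 [P=1 RW=1 US=1 PS=0]
  L2: frame=0x5D idx=29 entry=0x5F007 [P=1 RW=1 US=1 PS=0]
  ⇒ phys 0x5F06D  [3 reads]

Access #5 fault: NONE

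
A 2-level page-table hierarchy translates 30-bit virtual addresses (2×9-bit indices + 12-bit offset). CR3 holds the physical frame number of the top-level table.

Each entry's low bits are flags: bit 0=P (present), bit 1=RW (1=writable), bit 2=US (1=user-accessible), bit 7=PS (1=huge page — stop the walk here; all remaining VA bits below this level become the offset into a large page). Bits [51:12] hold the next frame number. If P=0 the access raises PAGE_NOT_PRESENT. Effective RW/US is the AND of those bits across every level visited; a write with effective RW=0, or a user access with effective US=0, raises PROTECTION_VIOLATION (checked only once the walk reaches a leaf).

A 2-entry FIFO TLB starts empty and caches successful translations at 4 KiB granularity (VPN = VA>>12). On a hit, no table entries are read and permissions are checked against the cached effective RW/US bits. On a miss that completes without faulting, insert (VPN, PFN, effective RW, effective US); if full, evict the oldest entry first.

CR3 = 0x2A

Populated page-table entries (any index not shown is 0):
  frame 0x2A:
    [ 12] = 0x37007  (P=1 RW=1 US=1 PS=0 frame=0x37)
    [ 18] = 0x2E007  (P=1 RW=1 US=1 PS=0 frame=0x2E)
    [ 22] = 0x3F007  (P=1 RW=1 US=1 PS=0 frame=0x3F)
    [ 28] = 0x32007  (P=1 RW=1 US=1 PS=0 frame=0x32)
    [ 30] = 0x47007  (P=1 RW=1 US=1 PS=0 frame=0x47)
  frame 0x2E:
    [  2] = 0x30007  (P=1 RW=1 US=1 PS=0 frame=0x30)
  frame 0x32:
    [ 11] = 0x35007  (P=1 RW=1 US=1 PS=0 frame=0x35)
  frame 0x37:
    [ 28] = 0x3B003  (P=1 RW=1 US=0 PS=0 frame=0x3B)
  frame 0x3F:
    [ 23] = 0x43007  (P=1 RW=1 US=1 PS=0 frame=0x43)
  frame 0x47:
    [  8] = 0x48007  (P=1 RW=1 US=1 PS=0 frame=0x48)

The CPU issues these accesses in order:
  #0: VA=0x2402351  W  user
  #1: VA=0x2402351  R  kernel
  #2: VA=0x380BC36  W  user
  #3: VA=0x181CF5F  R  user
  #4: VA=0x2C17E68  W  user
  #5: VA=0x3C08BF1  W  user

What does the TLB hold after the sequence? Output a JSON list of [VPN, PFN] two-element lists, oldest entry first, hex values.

Walk each access:
#0 VA=0x2402351 (w,user):
  [0] read 0x2A idx=18: raw=0x2E007 flags P=1 W=1 U=1 S=0
  [1] read 0x2E idx=2: raw=0x30007 flags P=1 W=1 U=1 S=0
  → PA=0x30351  (2 entries read)
#1 VA=0x2402351 (r,kernel):
  TLB hit vpn=0x2402 → PA=0x30351
#2 VA=0x380BC36 (w,user):
  [0] read 0x2A idx=28: raw=0x32007 flags P=1 W=1 U=1 S=0
  [1] read 0x32 idx=11: raw=0x35007 flags P=1 W=1 U=1 S=0
  → PA=0x35C36  (2 entries read)
#3 VA=0x181CF5F (r,user):
  [0] read 0x2A idx=12: raw=0x37007 flags P=1 W=1 U=1 S=0
  [1] read 0x37 idx=28: raw=0x3B003 flags P=1 W=1 U=0 S=0
  ✗ PROTECTION_VIOLATION  [2 reads]
#4 VA=0x2C17E68 (w,user):
  [0] read 0x2A idx=22: raw=0x3F007 flags P=1 W=1 U=1 S=0
  [1] read 0x3F idx=23: raw=0x43007 flags P=1 W=1 U=1 S=0
  → PA=0x43E68  (2 entries read)
#5 VA=0x3C08BF1 (w,user):
  [0] read 0x2A idx=30: raw=0x47007 flags P=1 W=1 U=1 S=0
  [1] read 0x47 idx=8: raw=0x48007 flags P=1 W=1 U=1 S=0
  → PA=0x48BF1  (2 entries read)

TLB: [["0x2C17", "0x43"], ["0x3C08", "0x48"]]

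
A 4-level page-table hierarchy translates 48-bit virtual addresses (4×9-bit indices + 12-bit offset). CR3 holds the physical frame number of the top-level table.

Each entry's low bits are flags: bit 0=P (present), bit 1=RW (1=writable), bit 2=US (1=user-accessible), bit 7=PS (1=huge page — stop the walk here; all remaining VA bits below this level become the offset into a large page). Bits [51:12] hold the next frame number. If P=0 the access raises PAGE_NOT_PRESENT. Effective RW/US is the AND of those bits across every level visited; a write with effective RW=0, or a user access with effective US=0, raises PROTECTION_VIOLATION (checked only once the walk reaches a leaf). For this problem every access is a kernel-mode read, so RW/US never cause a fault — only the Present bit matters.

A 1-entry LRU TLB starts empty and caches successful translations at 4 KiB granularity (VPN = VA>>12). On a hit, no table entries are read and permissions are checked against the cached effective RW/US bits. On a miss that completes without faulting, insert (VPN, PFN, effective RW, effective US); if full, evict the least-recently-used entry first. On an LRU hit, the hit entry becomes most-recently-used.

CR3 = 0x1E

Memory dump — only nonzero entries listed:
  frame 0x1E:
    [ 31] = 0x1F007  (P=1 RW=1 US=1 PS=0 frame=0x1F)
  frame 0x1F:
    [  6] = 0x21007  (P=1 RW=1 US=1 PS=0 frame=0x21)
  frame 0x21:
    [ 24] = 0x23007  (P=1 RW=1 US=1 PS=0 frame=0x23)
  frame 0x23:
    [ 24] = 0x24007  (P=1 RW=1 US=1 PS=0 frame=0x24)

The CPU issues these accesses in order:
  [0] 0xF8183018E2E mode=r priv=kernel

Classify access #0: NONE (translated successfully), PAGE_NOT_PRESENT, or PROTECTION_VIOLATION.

Walk each access:
#0 VA=0xF8183018E2E (r,kernel):
  [0] read 0x1E idx=31: raw=0x1F007 flags P=1 W=1 U=1 S=0
  [1] read 0x1F idx=6: raw=0x21007 flags P=1 W=1 U=1 S=0
  [2] read 0x21 idx=24: raw=0x23007 flags P=1 W=1 U=1 S=0
  [3] read 0x23 idx=24: raw=0x24007 flags P=1 W=1 U=1 S=0
  → PA=0x24E2E  (4 entries read)

Access #0 fault: NONE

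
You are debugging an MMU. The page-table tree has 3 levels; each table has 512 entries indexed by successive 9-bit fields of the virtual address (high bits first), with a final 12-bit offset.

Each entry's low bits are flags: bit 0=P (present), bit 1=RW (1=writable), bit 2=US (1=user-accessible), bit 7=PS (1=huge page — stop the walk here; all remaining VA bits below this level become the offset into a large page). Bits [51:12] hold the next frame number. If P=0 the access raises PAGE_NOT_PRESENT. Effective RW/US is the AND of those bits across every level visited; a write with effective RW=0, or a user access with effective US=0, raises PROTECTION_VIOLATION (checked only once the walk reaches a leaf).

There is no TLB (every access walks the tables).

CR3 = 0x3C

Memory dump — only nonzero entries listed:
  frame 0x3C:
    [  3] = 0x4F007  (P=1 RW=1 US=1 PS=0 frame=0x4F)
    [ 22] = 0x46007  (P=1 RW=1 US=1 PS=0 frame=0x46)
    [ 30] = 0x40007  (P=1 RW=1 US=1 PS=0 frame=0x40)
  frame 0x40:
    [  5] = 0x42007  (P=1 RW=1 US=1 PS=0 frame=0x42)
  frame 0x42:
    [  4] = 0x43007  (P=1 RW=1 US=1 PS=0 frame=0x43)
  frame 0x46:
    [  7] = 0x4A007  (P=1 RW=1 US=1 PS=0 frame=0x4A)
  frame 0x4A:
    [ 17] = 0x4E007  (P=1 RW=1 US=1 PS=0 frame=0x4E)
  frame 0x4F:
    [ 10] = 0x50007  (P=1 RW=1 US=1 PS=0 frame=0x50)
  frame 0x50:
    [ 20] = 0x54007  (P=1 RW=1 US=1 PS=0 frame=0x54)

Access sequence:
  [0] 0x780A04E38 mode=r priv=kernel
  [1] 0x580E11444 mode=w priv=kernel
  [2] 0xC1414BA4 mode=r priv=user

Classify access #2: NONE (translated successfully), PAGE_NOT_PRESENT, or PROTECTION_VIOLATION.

Per-access translation:
#0 VA=0x780A04E38 (r,kernel):
  lvl0: tbl 0x3C, slot 30 ⇒ 0x40007 (P1/RW1/US1/PS0)
  lvl1: tbl 0x40, slot 5 ⇒ 0x42007 (P1/RW1/US1/PS0)
  lvl2: tbl 0x42, slot 4 ⇒ 0x43007 (P1/RW1/US1/PS0)
  → PA=0x43E38  (3 entries read)
#1 VA=0x580E11444 (w,kernel):
  lvl0: tbl 0x3C, slot 22 ⇒ 0x46007 (P1/RW1/US1/PS0)
  lvl1: tbl 0x46, slot 7 ⇒ 0x4A007 (P1/RW1/US1/PS0)
  lvl2: tbl 0x4A, slot 17 ⇒ 0x4E007 (P1/RW1/US1/PS0)
  → PA=0x4E444  (3 entries read)
#2 VA=0xC1414BA4 (r,user):
  lvl0: tbl 0x3C, slot 3 ⇒ 0x4F007 (P1/RW1/US1/PS0)
  lvl1: tbl 0x4F, slot 10 ⇒ 0x50007 (P1/RW1/US1/PS0)
  lvl2: tbl 0x50, slot 20 ⇒ 0x54007 (P1/RW1/US1/PS0)
  → PA=0x54BA4  (3 entries read)

Access #2 fault: NONE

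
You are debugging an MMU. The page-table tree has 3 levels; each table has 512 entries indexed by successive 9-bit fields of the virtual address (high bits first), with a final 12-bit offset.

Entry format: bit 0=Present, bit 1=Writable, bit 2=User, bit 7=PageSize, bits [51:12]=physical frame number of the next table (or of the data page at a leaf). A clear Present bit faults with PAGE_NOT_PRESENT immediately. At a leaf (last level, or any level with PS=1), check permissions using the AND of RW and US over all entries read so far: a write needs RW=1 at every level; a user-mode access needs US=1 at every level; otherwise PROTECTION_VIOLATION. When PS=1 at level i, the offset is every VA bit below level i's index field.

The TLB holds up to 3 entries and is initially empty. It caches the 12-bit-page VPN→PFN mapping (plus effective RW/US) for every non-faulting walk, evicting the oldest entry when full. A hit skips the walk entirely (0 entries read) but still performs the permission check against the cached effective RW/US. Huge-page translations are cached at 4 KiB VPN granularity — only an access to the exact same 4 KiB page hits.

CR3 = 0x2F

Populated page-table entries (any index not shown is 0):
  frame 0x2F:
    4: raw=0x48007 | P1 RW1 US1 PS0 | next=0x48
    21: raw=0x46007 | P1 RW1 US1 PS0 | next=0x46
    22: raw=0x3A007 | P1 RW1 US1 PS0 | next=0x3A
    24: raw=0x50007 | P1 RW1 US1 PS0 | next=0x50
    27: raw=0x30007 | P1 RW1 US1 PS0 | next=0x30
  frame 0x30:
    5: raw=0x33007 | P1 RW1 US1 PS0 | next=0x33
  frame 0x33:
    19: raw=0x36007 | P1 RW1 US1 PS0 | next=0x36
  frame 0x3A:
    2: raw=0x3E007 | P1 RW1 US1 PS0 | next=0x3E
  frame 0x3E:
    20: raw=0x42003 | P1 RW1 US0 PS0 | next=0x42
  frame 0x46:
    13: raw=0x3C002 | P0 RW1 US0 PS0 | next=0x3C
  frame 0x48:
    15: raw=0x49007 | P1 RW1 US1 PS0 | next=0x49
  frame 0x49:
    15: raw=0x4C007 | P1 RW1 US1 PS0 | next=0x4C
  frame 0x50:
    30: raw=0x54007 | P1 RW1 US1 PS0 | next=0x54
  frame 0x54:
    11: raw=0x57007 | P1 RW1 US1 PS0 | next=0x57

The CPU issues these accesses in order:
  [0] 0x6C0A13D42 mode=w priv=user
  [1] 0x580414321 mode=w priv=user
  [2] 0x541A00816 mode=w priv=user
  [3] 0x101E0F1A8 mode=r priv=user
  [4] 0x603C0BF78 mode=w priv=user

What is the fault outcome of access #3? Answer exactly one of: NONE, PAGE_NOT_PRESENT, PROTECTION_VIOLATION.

Per-access translation:
#0 VA=0x6C0A13D42 (w,user):
  L0: frame=0x2F idx=27 entry=0x30007 [P=1 RW=1 US=1 PS=0]
  L1: frame=0x30 idx=5 entry=0x33007 [P=1 RW=1 US=1 PS=0]
  L2: frame=0x33 idx=19 entry=0x36007 [P=1 RW=1 US=1 PS=0]
  → PA=0x36D42  (3 entries read)
#1 VA=0x580414321 (w,user):
  L0: frame=0x2F idx=22 entry=0x3A007 [P=1 RW=1 US=1 PS=0]
  L1: frame=0x3A idx=2 entry=0x3E007 [P=1 RW=1 US=1 PS=0]
  L2: frame=0x3E idx=20 entry=0x42003 [P=1 RW=1 US=0 PS=0]
  → PROTECTION_VIOLATION  (3 entries read)
#2 VA=0x541A00816 (w,user):
  L0: frame=0x2F idx=21 entry=0x46007 [P=1 RW=1 US=1 PS=0]
  L1: frame=0x46 idx=13 entry=0x3C002 [P=0 RW=1 US=0 PS=0]
  → PAGE_NOT_PRESENT  (2 entries read)
#3 VA=0x101E0F1A8 (r,user):
  L0: frame=0x2F idx=4 entry=0x48007 [P=1 RW=1 US=1 PS=0]
  L1: frame=0x48 idx=15 entry=0x49007 [P=1 RW=1 US=1 PS=0]
  L2: frame=0x49 idx=15 entry=0x4C007 [P=1 RW=1 US=1 PS=0]
  → PA=0x4C1A8  (3 entries read)
#4 VA=0x603C0BF78 (w,user):
  L0: frame=0x2F idx=24 entry=0x50007 [P=1 RW=1 US=1 PS=0]
  L1: frame=0x50 idx=30 entry=0x54007 [P=1 RW=1 US=1 PS=0]
  L2: frame=0x54 idx=11 entry=0x57007 [P=1 RW=1 US=1 PS=0]
  → PA=0x57F78  (3 entries read)

Access #3 fault: NONE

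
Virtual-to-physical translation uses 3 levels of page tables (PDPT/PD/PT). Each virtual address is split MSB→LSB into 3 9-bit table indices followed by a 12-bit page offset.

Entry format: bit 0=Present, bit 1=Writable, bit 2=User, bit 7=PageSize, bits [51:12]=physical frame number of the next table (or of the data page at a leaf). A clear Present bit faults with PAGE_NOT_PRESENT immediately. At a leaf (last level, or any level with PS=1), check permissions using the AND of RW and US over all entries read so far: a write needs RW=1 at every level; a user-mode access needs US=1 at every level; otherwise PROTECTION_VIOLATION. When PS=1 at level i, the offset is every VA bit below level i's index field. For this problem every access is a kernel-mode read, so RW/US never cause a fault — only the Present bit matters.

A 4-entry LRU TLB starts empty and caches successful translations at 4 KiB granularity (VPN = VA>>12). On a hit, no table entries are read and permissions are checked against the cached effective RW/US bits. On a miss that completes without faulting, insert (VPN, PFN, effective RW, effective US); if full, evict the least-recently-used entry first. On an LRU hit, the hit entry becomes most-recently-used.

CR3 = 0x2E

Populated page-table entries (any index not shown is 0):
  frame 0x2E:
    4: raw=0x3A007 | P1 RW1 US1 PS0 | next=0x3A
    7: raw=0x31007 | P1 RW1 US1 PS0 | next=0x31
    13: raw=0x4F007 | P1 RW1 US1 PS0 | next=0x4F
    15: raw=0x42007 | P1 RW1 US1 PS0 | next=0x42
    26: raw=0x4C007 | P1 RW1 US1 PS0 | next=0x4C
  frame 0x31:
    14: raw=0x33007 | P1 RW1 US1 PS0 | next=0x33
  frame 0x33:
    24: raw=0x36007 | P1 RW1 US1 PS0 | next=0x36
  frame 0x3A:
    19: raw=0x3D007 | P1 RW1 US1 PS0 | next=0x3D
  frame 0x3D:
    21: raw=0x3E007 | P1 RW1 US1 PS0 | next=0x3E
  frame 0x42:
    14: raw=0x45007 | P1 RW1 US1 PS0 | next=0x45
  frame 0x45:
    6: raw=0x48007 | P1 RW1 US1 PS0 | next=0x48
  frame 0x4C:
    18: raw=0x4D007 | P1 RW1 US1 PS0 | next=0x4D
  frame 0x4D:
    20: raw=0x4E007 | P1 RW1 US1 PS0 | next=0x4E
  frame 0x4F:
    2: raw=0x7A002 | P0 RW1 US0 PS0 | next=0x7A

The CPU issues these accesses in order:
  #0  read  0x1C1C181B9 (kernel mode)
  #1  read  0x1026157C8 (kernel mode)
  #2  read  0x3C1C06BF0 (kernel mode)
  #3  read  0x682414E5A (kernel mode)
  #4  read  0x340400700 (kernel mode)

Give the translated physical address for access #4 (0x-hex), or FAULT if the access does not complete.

Trace:
#0 VA=0x1C1C181B9 (r,kernel):
  L0 @0x2E[7] → 0x31007  P=1,RW=1,US=1,PS=0
  L1 @0x31[14] → 0x33007  P=1,RW=1,US=1,PS=0
  L2 @0x33[24] → 0x36007  P=1,RW=1,US=1,PS=0
  ✓ 0x361B9  — 3 lookups
#1 VA=0x1026157C8 (r,kernel):
  L0 @0x2E[4] → 0x3A007  P=1,RW=1,US=1,PS=0
  L1 @0x3A[19] → 0x3D007  P=1,RW=1,US=1,PS=0
  L2 @0x3D[21] → 0x3E007  P=1,RW=1,US=1,PS=0
  ✓ 0x3E7C8  — 3 lookups
#2 VA=0x3C1C06BF0 (r,kernel):
  L0 @0x2E[15] → 0x42007  P=1,RW=1,US=1,PS=0
  L1 @0x42[14] → 0x45007  P=1,RW=1,US=1,PS=0
  L2 @0x45[6] → 0x48007  P=1,RW=1,US=1,PS=0
  ✓ 0x48BF0  — 3 lookups
#3 VA=0x682414E5A (r,kernel):
  L0 @0x2E[26] → 0x4C007  P=1,RW=1,US=1,PS=0
  L1 @0x4C[18] → 0x4D007  P=1,RW=1,US=1,PS=0
  L2 @0x4D[20] → 0x4E007  P=1,RW=1,US=1,PS=0
  ✓ 0x4EE5A  — 3 lookups
#4 VA=0x340400700 (r,kernel):
  L0 @0x2E[13] → 0x4F007  P=1,RW=1,US=1,PS=0
  L1 @0x4F[2] → 0x7A002  P=0,RW=1,US=0,PS=0
  ✗ PAGE_NOT_PRESENT  [2 reads]

Access #4 PA: FAULT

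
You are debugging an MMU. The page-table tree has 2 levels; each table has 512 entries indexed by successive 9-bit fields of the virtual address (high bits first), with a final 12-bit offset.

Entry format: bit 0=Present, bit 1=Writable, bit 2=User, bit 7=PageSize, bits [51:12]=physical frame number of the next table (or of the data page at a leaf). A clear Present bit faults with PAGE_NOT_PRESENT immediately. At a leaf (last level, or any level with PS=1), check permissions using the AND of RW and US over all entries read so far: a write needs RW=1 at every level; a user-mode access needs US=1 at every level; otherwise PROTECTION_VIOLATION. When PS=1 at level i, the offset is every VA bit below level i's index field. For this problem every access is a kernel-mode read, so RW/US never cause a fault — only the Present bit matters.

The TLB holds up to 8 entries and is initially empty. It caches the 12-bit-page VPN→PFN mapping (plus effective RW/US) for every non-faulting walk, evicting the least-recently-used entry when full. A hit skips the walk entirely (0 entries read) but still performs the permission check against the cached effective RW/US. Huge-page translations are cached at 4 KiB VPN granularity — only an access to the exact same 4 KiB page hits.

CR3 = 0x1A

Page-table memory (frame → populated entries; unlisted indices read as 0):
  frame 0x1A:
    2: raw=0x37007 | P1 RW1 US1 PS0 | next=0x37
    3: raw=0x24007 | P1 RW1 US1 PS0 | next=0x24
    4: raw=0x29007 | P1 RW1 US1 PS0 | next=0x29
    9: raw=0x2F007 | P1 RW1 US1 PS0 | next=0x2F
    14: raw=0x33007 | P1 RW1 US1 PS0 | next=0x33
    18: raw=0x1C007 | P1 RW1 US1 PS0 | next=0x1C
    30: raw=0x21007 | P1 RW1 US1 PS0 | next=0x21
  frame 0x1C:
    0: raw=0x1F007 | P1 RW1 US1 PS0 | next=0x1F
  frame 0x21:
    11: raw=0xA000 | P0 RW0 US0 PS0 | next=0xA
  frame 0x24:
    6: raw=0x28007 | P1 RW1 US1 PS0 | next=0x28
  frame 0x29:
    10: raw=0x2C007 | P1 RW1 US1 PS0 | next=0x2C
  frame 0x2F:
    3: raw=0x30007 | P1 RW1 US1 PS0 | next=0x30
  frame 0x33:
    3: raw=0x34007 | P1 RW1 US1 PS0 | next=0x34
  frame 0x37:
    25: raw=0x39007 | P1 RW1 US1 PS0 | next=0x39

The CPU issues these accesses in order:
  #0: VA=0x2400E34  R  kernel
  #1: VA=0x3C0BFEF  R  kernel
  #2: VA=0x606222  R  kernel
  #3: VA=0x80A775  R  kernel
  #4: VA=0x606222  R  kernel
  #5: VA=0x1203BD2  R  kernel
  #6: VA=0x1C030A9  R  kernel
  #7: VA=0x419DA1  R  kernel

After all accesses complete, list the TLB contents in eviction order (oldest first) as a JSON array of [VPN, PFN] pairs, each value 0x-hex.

Trace:
#0 VA=0x2400E34 (r,kernel):
  L0 @0x1A[18] → 0x1C007  P=1,RW=1,US=1,PS=0
  L1 @0x1C[0] → 0x1F007  P=1,RW=1,US=1,PS=0
  → PA=0x1FE34  (2 entries read)
#1 VA=0x3C0BFEF (r,kernel):
  L0 @0x1A[30] → 0x21007  P=1,RW=1,US=1,PS=0
  L1 @0x21[11] → 0xA000  P=0,RW=0,US=0,PS=0
  → PAGE_NOT_PRESENT  (2 entries read)
#2 VA=0x606222 (r,kernel):
  L0 @0x1A[3] → 0x24007  P=1,RW=1,US=1,PS=0
  L1 @0x24[6] → 0x28007  P=1,RW=1,US=1,PS=0
  → PA=0x28222  (2 entries read)
#3 VA=0x80A775 (r,kernel):
  L0 @0x1A[4] → 0x29007  P=1,RW=1,US=1,PS=0
  L1 @0x29[10] → 0x2C007  P=1,RW=1,US=1,PS=0
  → PA=0x2C775  (2 entries read)
#4 VA=0x606222 (r,kernel):
  TLB hit vpn=0x606 → PA=0x28222
#5 VA=0x1203BD2 (r,kernel):
  L0 @0x1A[9] → 0x2F007  P=1,RW=1,US=1,PS=0
  L1 @0x2F[3] → 0x30007  P=1,RW=1,US=1,PS=0
  → PA=0x30BD2  (2 entries read)
#6 VA=0x1C030A9 (r,kernel):
  L0 @0x1A[14] → 0x33007  P=1,RW=1,US=1,PS=0
  L1 @0x33[3] → 0x34007  P=1,RW=1,US=1,PS=0
  → PA=0x340A9  (2 entries read)
#7 VA=0x419DA1 (r,kernel):
  L0 @0x1A[2] → 0x37007  P=1,RW=1,US=1,PS=0
  L1 @0x37[25] → 0x39007  P=1,RW=1,US=1,PS=0
  → PA=0x39DA1  (2 entries read)

TLB: [["0x2400", "0x1F"], ["0x80A", "0x2C"], ["0x606", "0x28"], ["0x1203", "0x30"], ["0x1C03", "0x34"], ["0x419", "0x39"]]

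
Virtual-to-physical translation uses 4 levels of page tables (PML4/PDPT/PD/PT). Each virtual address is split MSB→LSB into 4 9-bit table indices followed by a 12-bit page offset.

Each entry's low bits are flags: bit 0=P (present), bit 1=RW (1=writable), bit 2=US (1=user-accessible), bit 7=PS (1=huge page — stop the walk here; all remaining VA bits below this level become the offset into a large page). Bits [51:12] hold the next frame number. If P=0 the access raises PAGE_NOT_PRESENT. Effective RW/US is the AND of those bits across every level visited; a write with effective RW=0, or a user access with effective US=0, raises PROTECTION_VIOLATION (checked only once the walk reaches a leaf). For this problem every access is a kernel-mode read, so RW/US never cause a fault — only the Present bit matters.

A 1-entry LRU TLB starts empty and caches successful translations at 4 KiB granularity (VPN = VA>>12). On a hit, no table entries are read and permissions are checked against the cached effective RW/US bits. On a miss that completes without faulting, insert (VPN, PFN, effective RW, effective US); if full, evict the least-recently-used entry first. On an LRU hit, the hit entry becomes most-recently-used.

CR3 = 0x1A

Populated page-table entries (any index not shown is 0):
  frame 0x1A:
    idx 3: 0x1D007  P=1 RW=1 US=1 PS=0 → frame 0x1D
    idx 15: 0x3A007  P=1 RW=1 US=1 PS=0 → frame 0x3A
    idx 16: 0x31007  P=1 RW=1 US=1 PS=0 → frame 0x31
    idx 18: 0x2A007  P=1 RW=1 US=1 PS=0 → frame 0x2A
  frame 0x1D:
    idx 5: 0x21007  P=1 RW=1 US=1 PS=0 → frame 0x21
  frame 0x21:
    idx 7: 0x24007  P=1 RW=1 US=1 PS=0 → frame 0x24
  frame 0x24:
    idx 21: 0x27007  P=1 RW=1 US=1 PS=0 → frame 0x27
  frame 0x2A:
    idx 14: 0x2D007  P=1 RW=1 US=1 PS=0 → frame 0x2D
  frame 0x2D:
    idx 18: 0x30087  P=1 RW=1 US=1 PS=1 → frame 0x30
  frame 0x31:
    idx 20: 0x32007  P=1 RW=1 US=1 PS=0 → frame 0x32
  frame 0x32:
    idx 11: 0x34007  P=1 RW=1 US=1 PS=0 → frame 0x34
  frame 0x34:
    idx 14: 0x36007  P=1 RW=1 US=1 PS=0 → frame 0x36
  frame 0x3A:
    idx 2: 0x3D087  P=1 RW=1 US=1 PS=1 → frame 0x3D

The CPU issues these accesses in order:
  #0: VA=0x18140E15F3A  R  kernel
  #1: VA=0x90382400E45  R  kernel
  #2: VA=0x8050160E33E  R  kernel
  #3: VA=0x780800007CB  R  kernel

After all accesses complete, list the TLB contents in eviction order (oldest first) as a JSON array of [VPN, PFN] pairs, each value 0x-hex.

Trace:
#0 VA=0x18140E15F3A (r,kernel):
  [0] read 0x1A idx=3: raw=0x1D007 flags P=1 W=1 U=1 S=0
  [1] read 0x1D idx=5: raw=0x21007 flags P=1 W=1 U=1 S=0
  [2] read 0x21 idx=7: raw=0x24007 flags P=1 W=1 U=1 S=0
  [3] read 0x24 idx=21: raw=0x27007 flags P=1 W=1 U=1 S=0
  ⇒ phys 0x27F3A  [4 reads]
#1 VA=0x90382400E45 (r,kernel):
  [0] read 0x1A idx=18: raw=0x2A007 flags P=1 W=1 U=1 S=0
  [1] read 0x2A idx=14: raw=0x2D007 flags P=1 W=1 U=1 S=0
  [2] read 0x2D idx=18: raw=0x30087 flags P=1 W=1 U=1 S=1
  ⇒ phys 0x30E45 (huge @L2)  [3 reads]
#2 VA=0x8050160E33E (r,kernel):
  [0] read 0x1A idx=16: raw=0x31007 flags P=1 W=1 U=1 S=0
  [1] read 0x31 idx=20: raw=0x32007 flags P=1 W=1 U=1 S=0
  [2] read 0x32 idx=11: raw=0x34007 flags P=1 W=1 U=1 S=0
  [3] read 0x34 idx=14: raw=0x36007 flags P=1 W=1 U=1 S=0
  ⇒ phys 0x3633E  [4 reads]
#3 VA=0x780800007CB (r,kernel):
  [0] read 0x1A idx=15: raw=0x3A007 flags P=1 W=1 U=1 S=0
  [1] read 0x3A idx=2: raw=0x3D087 flags P=1 W=1 U=1 S=1
  ⇒ phys 0x3D7CB (huge @L1)  [2 reads]

TLB: [["0x78080000", "0x3D"]]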